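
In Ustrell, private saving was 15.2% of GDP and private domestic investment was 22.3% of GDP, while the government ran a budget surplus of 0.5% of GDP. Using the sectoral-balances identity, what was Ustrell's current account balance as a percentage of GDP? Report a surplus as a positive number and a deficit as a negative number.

-6.6

By the sectoral-balances identity, CA = (S_private - I) + (T - G).
Private balance = 15.2 - 22.3 = -7.1
Government balance (T - G) = 0.5
CA = -7.1 + 0.5 = -6.6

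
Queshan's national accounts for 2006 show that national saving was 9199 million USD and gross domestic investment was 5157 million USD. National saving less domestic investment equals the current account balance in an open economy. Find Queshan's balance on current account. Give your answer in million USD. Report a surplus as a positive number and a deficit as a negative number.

S - I = CA (net lending to the rest of the world).
CA = S - I = 9199 - 5157 = 4042

4042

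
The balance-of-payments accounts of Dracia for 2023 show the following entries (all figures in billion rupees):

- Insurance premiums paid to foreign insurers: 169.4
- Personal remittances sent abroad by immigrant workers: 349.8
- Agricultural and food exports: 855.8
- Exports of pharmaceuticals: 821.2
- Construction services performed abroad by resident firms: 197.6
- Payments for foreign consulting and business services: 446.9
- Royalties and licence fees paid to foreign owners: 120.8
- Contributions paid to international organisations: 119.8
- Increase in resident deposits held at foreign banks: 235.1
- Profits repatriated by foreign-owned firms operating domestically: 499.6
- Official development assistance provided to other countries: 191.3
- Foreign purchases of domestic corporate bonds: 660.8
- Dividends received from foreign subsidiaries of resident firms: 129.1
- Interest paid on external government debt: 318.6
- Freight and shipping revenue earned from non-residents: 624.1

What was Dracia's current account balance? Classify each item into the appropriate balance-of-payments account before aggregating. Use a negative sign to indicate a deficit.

411.6

Goods: 855.8 + 821.2 = 1677.0
Services: -446.9 - 120.8 + 197.6 + 624.1 - 169.4 = 84.6
Primary income: -318.6 - 499.6 + 129.1 = -689.1
Secondary income: -119.8 - 191.3 - 349.8 = -660.9
Current account = 1677.0 + 84.6 + (-689.1) + (-660.9) = 411.6
(Excluded from the current account — financial account: increase in resident deposits held at foreign banks 235.1, foreign purchases of domestic corporate bonds 660.8.)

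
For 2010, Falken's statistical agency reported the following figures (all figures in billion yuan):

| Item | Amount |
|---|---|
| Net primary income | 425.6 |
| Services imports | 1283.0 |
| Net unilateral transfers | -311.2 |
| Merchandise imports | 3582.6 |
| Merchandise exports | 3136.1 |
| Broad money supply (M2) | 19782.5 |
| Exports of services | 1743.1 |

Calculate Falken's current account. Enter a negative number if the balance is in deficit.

Goods balance = 3136.1 - 3582.6 = -446.5
Services balance = 1743.1 - 1283.0 = 460.1
Trade balance (goods + services) = -446.5 + 460.1 = 13.6
Net primary income = 425.6
Net secondary income = -311.2
Current account = 13.6 + 425.6 + (-311.2) = 128.0

128.0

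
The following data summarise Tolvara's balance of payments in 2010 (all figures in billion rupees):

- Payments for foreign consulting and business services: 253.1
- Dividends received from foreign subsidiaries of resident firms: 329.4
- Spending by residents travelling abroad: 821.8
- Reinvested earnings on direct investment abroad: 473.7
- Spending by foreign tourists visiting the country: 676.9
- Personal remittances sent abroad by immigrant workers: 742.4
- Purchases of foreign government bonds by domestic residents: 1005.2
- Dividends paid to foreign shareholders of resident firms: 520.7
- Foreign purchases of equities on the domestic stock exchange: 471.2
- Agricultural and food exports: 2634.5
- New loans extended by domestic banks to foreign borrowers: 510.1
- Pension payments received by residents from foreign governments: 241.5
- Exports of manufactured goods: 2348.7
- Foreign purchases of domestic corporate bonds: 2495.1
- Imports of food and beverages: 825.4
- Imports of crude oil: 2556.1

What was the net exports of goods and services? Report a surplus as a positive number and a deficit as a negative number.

Goods: -2556.1 - 825.4 + 2634.5 + 2348.7 = 1601.7
Services: -253.1 + 676.9 - 821.8 = -398.0
Trade balance = 1601.7 + (-398.0) = 1203.7
(Excluded from the trade balance — primary income: dividends received from foreign subsidiaries of resident firms 329.4, reinvested earnings on direct investment abroad 473.7, dividends paid to foreign shareholders of resident firms 520.7; secondary income: personal remittances sent abroad by immigrant workers 742.4, pension payments received by residents from foreign governments 241.5; financial account: purchases of foreign government bonds by domestic residents 1005.2, foreign purchases of equities on the domestic stock exchange 471.2, new loans extended by domestic banks to foreign borrowers 510.1, foreign purchases of domestic corporate bonds 2495.1.)

1203.7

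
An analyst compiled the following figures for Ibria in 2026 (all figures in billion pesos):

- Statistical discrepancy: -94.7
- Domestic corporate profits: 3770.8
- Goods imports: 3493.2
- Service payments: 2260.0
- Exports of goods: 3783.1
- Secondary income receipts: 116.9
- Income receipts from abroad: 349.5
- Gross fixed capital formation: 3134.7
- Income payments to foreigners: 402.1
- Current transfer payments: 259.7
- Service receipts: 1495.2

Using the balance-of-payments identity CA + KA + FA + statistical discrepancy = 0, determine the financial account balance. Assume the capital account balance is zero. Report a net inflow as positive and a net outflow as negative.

765.0

Goods balance = 3783.1 - 3493.2 = 289.9
Services balance = 1495.2 - 2260.0 = -764.8
Trade balance (goods + services) = 289.9 + (-764.8) = -474.9
Net primary income = 349.5 - 402.1 = -52.6
Net secondary income = 116.9 - 259.7 = -142.8
Current account = -474.9 + (-52.6) + (-142.8) = -670.3
Financial account = -(-670.3 + (-94.7)) = 765.0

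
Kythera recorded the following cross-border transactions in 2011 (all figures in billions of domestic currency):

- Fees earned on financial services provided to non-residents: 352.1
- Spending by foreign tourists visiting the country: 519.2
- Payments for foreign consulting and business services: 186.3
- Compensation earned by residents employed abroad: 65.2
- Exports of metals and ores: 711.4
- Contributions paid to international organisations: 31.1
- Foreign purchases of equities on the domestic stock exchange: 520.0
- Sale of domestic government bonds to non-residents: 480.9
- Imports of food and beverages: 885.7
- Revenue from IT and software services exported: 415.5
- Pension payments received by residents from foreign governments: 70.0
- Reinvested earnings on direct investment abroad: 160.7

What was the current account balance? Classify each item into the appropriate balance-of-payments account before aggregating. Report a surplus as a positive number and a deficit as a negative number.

Goods: -885.7 + 711.4 = -174.3
Services: 519.2 + 352.1 + 415.5 - 186.3 = 1100.5
Primary income: 160.7 + 65.2 = 225.9
Secondary income: -31.1 + 70.0 = 38.9
Current account = (-174.3) + 1100.5 + 225.9 + 38.9 = 1191.0
(Excluded from the current account — financial account: foreign purchases of equities on the domestic stock exchange 520.0, sale of domestic government bonds to non-residents 480.9.)

1191.0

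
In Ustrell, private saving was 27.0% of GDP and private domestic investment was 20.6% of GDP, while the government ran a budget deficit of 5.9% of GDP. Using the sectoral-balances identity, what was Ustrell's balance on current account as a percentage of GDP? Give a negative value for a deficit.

0.5

By the sectoral-balances identity, CA = (S_private - I) + (T - G).
Private balance = 27.0 - 20.6 = 6.4
Government balance (T - G) = -5.9
CA = 6.4 + (-5.9) = 0.5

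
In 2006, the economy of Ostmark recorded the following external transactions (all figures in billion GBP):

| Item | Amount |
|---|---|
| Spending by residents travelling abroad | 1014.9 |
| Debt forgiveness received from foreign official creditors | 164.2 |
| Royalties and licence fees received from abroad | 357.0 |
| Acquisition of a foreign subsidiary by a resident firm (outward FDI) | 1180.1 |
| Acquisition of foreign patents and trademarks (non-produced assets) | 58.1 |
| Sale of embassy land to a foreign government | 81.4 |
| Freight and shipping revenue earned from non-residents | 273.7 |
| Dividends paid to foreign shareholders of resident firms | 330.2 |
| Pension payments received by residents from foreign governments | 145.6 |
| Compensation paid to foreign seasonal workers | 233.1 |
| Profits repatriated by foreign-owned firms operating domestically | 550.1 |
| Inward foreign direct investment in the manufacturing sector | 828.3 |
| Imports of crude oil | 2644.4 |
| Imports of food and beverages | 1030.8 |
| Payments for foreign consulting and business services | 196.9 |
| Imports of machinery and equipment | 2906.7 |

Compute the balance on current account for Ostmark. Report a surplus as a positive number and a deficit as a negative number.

Goods: -2644.4 - 2906.7 - 1030.8 = -6581.9
Services: 357.0 + 273.7 - 1014.9 - 196.9 = -581.1
Primary income: -330.2 - 550.1 - 233.1 = -1113.4
Secondary income: 145.6
Current account = (-6581.9) + (-581.1) + (-1113.4) + 145.6 = -8130.8
(Excluded from the current account — capital account: debt forgiveness received from foreign official creditors 164.2, acquisition of foreign patents and trademarks (non-produced assets) 58.1, sale of embassy land to a foreign government 81.4; financial account: acquisition of a foreign subsidiary by a resident firm (outward FDI) 1180.1, inward foreign direct investment in the manufacturing sector 828.3.)

-8130.8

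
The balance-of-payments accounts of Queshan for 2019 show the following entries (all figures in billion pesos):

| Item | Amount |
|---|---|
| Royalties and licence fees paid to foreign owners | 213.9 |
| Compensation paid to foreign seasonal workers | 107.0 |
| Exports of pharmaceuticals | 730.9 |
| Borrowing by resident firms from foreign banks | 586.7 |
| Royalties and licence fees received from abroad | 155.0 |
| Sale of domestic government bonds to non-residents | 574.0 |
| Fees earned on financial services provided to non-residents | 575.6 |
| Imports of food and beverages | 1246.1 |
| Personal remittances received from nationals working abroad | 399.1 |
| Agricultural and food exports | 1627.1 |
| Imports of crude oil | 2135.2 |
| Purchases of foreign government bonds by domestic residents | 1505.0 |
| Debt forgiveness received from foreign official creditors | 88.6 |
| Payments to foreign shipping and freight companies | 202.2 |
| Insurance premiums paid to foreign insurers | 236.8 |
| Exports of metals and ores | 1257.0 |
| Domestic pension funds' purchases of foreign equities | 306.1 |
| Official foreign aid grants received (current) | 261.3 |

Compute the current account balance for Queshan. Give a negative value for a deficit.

864.8

Goods: 1257.0 - 1246.1 - 2135.2 + 1627.1 + 730.9 = 233.7
Services: -213.9 - 202.2 + 575.6 + 155.0 - 236.8 = 77.7
Primary income: -107.0
Secondary income: 261.3 + 399.1 = 660.4
Current account = 233.7 + 77.7 + (-107.0) + 660.4 = 864.8
(Excluded from the current account — financial account: borrowing by resident firms from foreign banks 586.7, sale of domestic government bonds to non-residents 574.0, purchases of foreign government bonds by domestic residents 1505.0, domestic pension funds' purchases of foreign equities 306.1; capital account: debt forgiveness received from foreign official creditors 88.6.)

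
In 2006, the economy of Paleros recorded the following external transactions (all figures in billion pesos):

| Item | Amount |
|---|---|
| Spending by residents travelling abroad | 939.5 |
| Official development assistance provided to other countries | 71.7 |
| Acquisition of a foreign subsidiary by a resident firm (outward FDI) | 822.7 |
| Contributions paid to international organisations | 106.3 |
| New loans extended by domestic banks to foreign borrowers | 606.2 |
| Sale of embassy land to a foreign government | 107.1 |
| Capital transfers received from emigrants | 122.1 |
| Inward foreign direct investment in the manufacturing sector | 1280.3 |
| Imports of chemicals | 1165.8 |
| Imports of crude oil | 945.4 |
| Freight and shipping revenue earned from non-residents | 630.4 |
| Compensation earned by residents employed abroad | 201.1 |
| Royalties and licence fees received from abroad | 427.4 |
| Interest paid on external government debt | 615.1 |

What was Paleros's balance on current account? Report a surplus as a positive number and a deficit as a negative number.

-2584.9

Goods: -945.4 - 1165.8 = -2111.2
Services: 630.4 - 939.5 + 427.4 = 118.3
Primary income: 201.1 - 615.1 = -414.0
Secondary income: -71.7 - 106.3 = -178.0
Current account = (-2111.2) + 118.3 + (-414.0) + (-178.0) = -2584.9
(Excluded from the current account — financial account: acquisition of a foreign subsidiary by a resident firm (outward FDI) 822.7, new loans extended by domestic banks to foreign borrowers 606.2, inward foreign direct investment in the manufacturing sector 1280.3; capital account: sale of embassy land to a foreign government 107.1, capital transfers received from emigrants 122.1.)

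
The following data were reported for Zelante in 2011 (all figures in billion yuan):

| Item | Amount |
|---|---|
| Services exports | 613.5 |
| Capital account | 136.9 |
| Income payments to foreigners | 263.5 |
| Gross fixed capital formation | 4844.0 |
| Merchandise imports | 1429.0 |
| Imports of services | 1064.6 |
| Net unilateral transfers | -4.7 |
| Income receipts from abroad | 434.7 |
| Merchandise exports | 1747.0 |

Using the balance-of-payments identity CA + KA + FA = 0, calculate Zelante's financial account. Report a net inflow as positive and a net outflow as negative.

Goods balance = 1747.0 - 1429.0 = 318.0
Services balance = 613.5 - 1064.6 = -451.1
Trade balance (goods + services) = 318.0 + (-451.1) = -133.1
Net primary income = 434.7 - 263.5 = 171.2
Net secondary income = -4.7
Current account = -133.1 + 171.2 + (-4.7) = 33.4
Financial account = -(33.4 + 136.9) = -170.3

-170.3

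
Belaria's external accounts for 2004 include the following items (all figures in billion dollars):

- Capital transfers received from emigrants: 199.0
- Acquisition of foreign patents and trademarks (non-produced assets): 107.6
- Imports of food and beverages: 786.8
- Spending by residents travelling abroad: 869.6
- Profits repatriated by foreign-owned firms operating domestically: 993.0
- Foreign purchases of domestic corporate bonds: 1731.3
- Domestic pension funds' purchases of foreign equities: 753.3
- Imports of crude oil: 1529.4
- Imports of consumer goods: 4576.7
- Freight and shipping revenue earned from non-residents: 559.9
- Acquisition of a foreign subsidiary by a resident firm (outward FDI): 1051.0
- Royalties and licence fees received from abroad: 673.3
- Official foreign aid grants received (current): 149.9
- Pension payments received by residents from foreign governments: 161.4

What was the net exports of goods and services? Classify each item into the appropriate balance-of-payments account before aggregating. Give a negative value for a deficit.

-6529.3

Goods: -4576.7 - 786.8 - 1529.4 = -6892.9
Services: -869.6 + 673.3 + 559.9 = 363.6
Trade balance = -6892.9 + 363.6 = -6529.3
(Excluded from the trade balance — capital account: capital transfers received from emigrants 199.0, acquisition of foreign patents and trademarks (non-produced assets) 107.6; primary income: profits repatriated by foreign-owned firms operating domestically 993.0; financial account: foreign purchases of domestic corporate bonds 1731.3, domestic pension funds' purchases of foreign equities 753.3, acquisition of a foreign subsidiary by a resident firm (outward FDI) 1051.0; secondary income: official foreign aid grants received (current) 149.9, pension payments received by residents from foreign governments 161.4.)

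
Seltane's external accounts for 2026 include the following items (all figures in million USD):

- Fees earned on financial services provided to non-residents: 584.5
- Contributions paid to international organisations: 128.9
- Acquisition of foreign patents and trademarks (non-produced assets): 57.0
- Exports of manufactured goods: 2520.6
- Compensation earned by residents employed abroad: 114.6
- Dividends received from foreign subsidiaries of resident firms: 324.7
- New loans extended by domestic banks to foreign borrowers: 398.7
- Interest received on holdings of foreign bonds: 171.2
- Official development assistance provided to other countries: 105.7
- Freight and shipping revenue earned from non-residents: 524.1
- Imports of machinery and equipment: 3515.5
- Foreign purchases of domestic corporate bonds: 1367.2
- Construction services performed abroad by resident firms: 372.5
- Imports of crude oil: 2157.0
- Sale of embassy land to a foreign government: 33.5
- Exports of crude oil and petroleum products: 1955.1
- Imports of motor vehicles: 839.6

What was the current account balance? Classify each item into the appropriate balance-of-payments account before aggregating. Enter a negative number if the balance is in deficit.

Goods: -2157.0 + 2520.6 + 1955.1 - 3515.5 - 839.6 = -2036.4
Services: 372.5 + 584.5 + 524.1 = 1481.1
Primary income: 114.6 + 171.2 + 324.7 = 610.5
Secondary income: -105.7 - 128.9 = -234.6
Current account = (-2036.4) + 1481.1 + 610.5 + (-234.6) = -179.4
(Excluded from the current account — capital account: acquisition of foreign patents and trademarks (non-produced assets) 57.0, sale of embassy land to a foreign government 33.5; financial account: new loans extended by domestic banks to foreign borrowers 398.7, foreign purchases of domestic corporate bonds 1367.2.)

-179.4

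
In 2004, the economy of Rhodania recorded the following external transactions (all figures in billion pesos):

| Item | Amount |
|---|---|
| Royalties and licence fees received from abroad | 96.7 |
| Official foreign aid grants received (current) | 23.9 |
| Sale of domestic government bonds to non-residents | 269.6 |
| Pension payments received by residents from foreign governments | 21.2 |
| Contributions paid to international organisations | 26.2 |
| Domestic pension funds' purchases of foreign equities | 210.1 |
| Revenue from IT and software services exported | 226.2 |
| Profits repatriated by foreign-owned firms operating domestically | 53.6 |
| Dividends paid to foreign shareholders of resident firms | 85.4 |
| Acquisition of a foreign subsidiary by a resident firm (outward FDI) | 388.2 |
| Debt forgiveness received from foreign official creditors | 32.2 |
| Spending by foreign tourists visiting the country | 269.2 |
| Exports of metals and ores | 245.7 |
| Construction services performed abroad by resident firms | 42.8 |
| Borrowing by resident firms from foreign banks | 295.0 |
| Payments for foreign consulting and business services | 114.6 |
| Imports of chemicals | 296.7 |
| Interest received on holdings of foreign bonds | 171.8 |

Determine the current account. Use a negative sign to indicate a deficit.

521.0

Goods: 245.7 - 296.7 = -51.0
Services: 96.7 + 226.2 - 114.6 + 269.2 + 42.8 = 520.3
Primary income: -85.4 - 53.6 + 171.8 = 32.8
Secondary income: 21.2 + 23.9 - 26.2 = 18.9
Current account = (-51.0) + 520.3 + 32.8 + 18.9 = 521.0
(Excluded from the current account — financial account: sale of domestic government bonds to non-residents 269.6, domestic pension funds' purchases of foreign equities 210.1, acquisition of a foreign subsidiary by a resident firm (outward FDI) 388.2, borrowing by resident firms from foreign banks 295.0; capital account: debt forgiveness received from foreign official creditors 32.2.)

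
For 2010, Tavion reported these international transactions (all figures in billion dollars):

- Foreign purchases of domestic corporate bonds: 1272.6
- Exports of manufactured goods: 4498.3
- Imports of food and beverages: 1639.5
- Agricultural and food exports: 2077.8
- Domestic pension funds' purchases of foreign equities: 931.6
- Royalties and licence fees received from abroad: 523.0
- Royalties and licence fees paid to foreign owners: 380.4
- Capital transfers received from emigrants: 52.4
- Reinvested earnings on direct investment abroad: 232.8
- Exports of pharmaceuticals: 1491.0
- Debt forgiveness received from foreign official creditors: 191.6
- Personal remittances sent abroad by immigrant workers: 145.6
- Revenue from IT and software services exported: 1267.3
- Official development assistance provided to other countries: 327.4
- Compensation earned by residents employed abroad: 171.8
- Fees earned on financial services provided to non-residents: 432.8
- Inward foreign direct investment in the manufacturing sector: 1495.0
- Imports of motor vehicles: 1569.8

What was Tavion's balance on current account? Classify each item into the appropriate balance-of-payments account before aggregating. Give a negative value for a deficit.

6632.1

Goods: 4498.3 - 1569.8 + 1491.0 - 1639.5 + 2077.8 = 4857.8
Services: 432.8 + 1267.3 + 523.0 - 380.4 = 1842.7
Primary income: 171.8 + 232.8 = 404.6
Secondary income: -145.6 - 327.4 = -473.0
Current account = 4857.8 + 1842.7 + 404.6 + (-473.0) = 6632.1
(Excluded from the current account — financial account: foreign purchases of domestic corporate bonds 1272.6, domestic pension funds' purchases of foreign equities 931.6, inward foreign direct investment in the manufacturing sector 1495.0; capital account: capital transfers received from emigrants 52.4, debt forgiveness received from foreign official creditors 191.6.)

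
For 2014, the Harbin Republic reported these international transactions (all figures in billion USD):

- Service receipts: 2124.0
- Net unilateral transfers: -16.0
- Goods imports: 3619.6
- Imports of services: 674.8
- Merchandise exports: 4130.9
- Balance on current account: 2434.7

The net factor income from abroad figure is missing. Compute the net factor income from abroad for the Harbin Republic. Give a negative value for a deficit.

490.2

Current account = goods balance + services balance + net primary income + net secondary income
Sum of the known components = 1944.5
Net factor income from abroad = CA - (known components) = 2434.7 - 1944.5 = 490.2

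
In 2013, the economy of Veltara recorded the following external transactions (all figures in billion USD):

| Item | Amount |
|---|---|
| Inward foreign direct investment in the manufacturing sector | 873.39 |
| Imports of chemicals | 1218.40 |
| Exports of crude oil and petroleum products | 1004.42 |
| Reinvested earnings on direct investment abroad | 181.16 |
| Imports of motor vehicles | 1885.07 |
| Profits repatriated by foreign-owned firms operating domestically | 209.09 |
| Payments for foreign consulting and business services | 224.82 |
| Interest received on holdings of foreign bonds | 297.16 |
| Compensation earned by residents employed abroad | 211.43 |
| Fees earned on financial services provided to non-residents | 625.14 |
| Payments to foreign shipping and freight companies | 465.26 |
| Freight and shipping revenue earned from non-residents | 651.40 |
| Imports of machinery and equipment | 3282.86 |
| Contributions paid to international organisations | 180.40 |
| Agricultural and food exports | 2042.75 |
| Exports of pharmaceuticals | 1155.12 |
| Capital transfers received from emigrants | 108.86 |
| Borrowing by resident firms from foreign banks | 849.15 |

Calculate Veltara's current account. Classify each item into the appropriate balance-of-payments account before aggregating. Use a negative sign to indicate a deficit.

Goods: -1885.07 - 3282.86 + 1004.42 + 1155.12 - 1218.40 + 2042.75 = -2184.04
Services: 651.40 + 625.14 - 465.26 - 224.82 = 586.46
Primary income: 297.16 + 211.43 - 209.09 + 181.16 = 480.66
Secondary income: -180.40
Current account = (-2184.04) + 586.46 + 480.66 + (-180.40) = -1297.32
(Excluded from the current account — financial account: inward foreign direct investment in the manufacturing sector 873.39, borrowing by resident firms from foreign banks 849.15; capital account: capital transfers received from emigrants 108.86.)

-1297.32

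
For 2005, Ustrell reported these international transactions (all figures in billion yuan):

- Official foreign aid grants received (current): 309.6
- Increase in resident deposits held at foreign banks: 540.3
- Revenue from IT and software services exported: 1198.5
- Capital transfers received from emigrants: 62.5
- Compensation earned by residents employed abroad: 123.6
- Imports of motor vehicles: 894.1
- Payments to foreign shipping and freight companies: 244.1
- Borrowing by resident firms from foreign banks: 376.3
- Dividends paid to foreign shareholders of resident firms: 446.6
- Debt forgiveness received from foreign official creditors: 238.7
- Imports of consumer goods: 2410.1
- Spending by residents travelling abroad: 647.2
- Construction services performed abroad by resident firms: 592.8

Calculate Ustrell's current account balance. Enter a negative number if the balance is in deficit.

-2417.6

Goods: -2410.1 - 894.1 = -3304.2
Services: -647.2 + 592.8 + 1198.5 - 244.1 = 900.0
Primary income: -446.6 + 123.6 = -323.0
Secondary income: 309.6
Current account = (-3304.2) + 900.0 + (-323.0) + 309.6 = -2417.6
(Excluded from the current account — financial account: increase in resident deposits held at foreign banks 540.3, borrowing by resident firms from foreign banks 376.3; capital account: capital transfers received from emigrants 62.5, debt forgiveness received from foreign official creditors 238.7.)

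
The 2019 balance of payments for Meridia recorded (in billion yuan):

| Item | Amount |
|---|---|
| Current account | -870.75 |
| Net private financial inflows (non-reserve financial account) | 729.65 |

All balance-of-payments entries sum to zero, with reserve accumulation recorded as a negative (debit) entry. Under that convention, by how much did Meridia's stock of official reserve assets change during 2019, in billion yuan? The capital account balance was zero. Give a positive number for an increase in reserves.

-141.10

Official reserve transactions balance = -((-870.75) + 729.65) = 141.10
An accumulation of reserves is recorded as a debit (negative entry), so the change in the stock of reserves is the negative of that balance.
Change in official reserves = -(141.10) = -141.10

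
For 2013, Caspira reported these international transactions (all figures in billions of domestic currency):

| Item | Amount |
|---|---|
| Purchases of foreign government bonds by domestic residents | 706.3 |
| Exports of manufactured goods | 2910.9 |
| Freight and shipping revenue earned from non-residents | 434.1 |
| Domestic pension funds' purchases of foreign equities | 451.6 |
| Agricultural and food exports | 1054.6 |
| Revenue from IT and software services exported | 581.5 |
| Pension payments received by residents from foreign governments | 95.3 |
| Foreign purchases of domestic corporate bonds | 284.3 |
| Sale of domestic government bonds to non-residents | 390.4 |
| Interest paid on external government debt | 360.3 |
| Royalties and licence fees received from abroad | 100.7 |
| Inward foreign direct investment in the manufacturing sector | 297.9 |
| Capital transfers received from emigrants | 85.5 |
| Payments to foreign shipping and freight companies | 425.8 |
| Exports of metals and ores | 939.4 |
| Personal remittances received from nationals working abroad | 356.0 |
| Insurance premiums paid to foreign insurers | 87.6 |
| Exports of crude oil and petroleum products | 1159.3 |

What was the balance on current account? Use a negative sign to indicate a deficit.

6758.1

Goods: 2910.9 + 1159.3 + 1054.6 + 939.4 = 6064.2
Services: 581.5 + 100.7 + 434.1 - 425.8 - 87.6 = 602.9
Primary income: -360.3
Secondary income: 356.0 + 95.3 = 451.3
Current account = 6064.2 + 602.9 + (-360.3) + 451.3 = 6758.1
(Excluded from the current account — financial account: purchases of foreign government bonds by domestic residents 706.3, domestic pension funds' purchases of foreign equities 451.6, foreign purchases of domestic corporate bonds 284.3, sale of domestic government bonds to non-residents 390.4, inward foreign direct investment in the manufacturing sector 297.9; capital account: capital transfers received from emigrants 85.5.)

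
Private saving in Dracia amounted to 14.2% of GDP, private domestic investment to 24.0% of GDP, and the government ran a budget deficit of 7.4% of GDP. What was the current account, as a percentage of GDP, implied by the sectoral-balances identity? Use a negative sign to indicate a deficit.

-17.2

By the sectoral-balances identity, CA = (S_private - I) + (T - G).
Private balance = 14.2 - 24.0 = -9.8
Government balance (T - G) = -7.4
CA = -9.8 + (-7.4) = -17.2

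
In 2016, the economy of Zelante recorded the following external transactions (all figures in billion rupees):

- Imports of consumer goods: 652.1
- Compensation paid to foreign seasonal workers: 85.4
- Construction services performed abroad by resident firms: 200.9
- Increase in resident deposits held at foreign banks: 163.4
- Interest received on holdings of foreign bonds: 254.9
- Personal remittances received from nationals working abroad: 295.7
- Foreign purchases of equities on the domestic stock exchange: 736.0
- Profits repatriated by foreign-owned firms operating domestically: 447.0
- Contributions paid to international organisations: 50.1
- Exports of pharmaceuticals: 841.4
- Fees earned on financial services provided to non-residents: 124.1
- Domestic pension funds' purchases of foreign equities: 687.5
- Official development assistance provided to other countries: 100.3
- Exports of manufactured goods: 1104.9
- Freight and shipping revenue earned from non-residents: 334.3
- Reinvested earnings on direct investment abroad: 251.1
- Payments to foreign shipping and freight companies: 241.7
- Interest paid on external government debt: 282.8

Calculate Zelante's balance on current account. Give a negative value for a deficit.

1547.9

Goods: 1104.9 + 841.4 - 652.1 = 1294.2
Services: 334.3 + 200.9 - 241.7 + 124.1 = 417.6
Primary income: -282.8 + 254.9 + 251.1 - 447.0 - 85.4 = -309.2
Secondary income: 295.7 - 50.1 - 100.3 = 145.3
Current account = 1294.2 + 417.6 + (-309.2) + 145.3 = 1547.9
(Excluded from the current account — financial account: increase in resident deposits held at foreign banks 163.4, foreign purchases of equities on the domestic stock exchange 736.0, domestic pension funds' purchases of foreign equities 687.5.)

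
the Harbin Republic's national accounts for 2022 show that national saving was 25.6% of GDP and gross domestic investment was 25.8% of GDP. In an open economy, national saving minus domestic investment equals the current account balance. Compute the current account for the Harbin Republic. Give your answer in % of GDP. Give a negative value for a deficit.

S - I = CA (net lending to the rest of the world).
CA = S - I = 25.6 - 25.8 = -0.2

-0.2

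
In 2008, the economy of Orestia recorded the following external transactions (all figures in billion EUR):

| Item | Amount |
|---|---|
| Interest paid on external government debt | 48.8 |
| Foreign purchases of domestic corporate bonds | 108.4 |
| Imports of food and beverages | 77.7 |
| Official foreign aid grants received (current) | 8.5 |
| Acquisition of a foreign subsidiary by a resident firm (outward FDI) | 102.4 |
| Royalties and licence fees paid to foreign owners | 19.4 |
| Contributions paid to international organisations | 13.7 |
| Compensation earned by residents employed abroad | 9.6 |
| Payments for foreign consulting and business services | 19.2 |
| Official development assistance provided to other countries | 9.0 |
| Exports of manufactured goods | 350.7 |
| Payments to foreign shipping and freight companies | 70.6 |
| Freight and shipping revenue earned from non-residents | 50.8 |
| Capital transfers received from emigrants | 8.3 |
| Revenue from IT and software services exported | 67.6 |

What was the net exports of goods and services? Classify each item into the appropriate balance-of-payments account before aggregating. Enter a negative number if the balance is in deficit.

282.2

Goods: -77.7 + 350.7 = 273.0
Services: 67.6 - 19.4 - 19.2 - 70.6 + 50.8 = 9.2
Trade balance = 273.0 + 9.2 = 282.2
(Excluded from the trade balance — primary income: interest paid on external government debt 48.8, compensation earned by residents employed abroad 9.6; financial account: foreign purchases of domestic corporate bonds 108.4, acquisition of a foreign subsidiary by a resident firm (outward FDI) 102.4; secondary income: official foreign aid grants received (current) 8.5, contributions paid to international organisations 13.7, official development assistance provided to other countries 9.0; capital account: capital transfers received from emigrants 8.3.)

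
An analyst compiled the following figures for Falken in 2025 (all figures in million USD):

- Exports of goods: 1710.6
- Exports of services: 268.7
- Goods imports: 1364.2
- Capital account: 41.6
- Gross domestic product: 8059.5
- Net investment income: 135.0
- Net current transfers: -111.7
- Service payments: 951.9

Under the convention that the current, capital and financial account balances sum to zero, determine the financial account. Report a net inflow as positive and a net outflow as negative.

271.9

Goods balance = 1710.6 - 1364.2 = 346.4
Services balance = 268.7 - 951.9 = -683.2
Trade balance (goods + services) = 346.4 + (-683.2) = -336.8
Net primary income = 135.0
Net secondary income = -111.7
Current account = -336.8 + 135.0 + (-111.7) = -313.5
Financial account = -(-313.5 + 41.6) = 271.9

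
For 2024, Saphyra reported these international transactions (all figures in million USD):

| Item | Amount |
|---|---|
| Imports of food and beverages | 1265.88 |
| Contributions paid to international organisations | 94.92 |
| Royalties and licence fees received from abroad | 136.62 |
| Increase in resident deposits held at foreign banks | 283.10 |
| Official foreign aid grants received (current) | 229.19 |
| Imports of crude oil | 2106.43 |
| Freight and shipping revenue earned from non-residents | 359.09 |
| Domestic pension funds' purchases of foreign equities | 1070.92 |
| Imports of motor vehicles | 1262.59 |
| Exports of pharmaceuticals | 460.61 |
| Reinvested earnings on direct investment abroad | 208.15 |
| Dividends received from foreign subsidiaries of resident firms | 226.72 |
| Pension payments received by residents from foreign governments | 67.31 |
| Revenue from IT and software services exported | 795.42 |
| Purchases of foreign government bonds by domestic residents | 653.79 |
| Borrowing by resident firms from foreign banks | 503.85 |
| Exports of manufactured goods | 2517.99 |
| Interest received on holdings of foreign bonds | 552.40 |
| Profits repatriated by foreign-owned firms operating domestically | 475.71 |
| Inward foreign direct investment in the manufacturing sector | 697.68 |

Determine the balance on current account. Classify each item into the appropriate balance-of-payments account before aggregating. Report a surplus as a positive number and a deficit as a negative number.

Goods: -2106.43 + 2517.99 - 1262.59 + 460.61 - 1265.88 = -1656.30
Services: 795.42 + 359.09 + 136.62 = 1291.13
Primary income: -475.71 + 208.15 + 226.72 + 552.40 = 511.56
Secondary income: 67.31 + 229.19 - 94.92 = 201.58
Current account = (-1656.30) + 1291.13 + 511.56 + 201.58 = 347.97
(Excluded from the current account — financial account: increase in resident deposits held at foreign banks 283.10, domestic pension funds' purchases of foreign equities 1070.92, purchases of foreign government bonds by domestic residents 653.79, borrowing by resident firms from foreign banks 503.85, inward foreign direct investment in the manufacturing sector 697.68.)

347.97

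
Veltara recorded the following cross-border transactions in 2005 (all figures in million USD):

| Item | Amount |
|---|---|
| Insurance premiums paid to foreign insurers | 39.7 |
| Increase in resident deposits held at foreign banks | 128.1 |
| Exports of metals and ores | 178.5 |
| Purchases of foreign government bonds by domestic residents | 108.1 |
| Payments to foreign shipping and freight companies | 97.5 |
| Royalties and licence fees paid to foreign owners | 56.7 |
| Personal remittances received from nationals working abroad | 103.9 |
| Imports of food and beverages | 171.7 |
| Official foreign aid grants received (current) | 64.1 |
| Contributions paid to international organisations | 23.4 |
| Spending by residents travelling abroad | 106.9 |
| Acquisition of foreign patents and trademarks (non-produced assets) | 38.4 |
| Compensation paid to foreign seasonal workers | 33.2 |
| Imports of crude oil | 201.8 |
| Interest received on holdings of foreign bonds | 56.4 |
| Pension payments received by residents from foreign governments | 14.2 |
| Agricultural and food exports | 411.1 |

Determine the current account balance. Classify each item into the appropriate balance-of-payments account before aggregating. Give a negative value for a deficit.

97.3

Goods: -171.7 + 411.1 + 178.5 - 201.8 = 216.1
Services: -56.7 - 39.7 - 97.5 - 106.9 = -300.8
Primary income: -33.2 + 56.4 = 23.2
Secondary income: 14.2 + 64.1 + 103.9 - 23.4 = 158.8
Current account = 216.1 + (-300.8) + 23.2 + 158.8 = 97.3
(Excluded from the current account — financial account: increase in resident deposits held at foreign banks 128.1, purchases of foreign government bonds by domestic residents 108.1; capital account: acquisition of foreign patents and trademarks (non-produced assets) 38.4.)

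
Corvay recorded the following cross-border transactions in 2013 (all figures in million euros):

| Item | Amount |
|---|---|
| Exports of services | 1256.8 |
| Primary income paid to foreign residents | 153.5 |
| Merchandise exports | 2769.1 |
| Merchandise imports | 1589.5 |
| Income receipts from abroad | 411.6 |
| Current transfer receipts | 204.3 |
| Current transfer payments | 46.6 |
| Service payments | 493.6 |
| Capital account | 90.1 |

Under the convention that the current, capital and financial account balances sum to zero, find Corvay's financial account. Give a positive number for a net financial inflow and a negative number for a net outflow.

Goods balance = 2769.1 - 1589.5 = 1179.6
Services balance = 1256.8 - 493.6 = 763.2
Trade balance (goods + services) = 1179.6 + 763.2 = 1942.8
Net primary income = 411.6 - 153.5 = 258.1
Net secondary income = 204.3 - 46.6 = 157.7
Current account = 1942.8 + 258.1 + 157.7 = 2358.6
Financial account = -(2358.6 + 90.1) = -2448.7

-2448.7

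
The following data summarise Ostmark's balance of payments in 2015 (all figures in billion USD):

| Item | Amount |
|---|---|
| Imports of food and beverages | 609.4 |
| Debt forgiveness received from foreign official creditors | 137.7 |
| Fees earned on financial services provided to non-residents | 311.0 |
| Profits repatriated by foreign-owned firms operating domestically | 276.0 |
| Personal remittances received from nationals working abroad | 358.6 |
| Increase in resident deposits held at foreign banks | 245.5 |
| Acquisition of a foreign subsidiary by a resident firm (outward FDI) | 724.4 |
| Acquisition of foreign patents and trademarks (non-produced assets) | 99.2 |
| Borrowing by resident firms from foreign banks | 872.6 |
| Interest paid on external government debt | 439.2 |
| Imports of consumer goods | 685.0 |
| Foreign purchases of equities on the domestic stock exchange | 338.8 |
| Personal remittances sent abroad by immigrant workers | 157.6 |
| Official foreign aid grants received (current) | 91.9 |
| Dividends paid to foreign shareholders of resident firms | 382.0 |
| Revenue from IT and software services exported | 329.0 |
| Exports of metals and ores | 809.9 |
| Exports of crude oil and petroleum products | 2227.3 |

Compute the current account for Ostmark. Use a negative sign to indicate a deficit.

1578.5

Goods: -609.4 + 2227.3 - 685.0 + 809.9 = 1742.8
Services: 311.0 + 329.0 = 640.0
Primary income: -382.0 - 276.0 - 439.2 = -1097.2
Secondary income: 91.9 + 358.6 - 157.6 = 292.9
Current account = 1742.8 + 640.0 + (-1097.2) + 292.9 = 1578.5
(Excluded from the current account — capital account: debt forgiveness received from foreign official creditors 137.7, acquisition of foreign patents and trademarks (non-produced assets) 99.2; financial account: increase in resident deposits held at foreign banks 245.5, acquisition of a foreign subsidiary by a resident firm (outward FDI) 724.4, borrowing by resident firms from foreign banks 872.6, foreign purchases of equities on the domestic stock exchange 338.8.)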